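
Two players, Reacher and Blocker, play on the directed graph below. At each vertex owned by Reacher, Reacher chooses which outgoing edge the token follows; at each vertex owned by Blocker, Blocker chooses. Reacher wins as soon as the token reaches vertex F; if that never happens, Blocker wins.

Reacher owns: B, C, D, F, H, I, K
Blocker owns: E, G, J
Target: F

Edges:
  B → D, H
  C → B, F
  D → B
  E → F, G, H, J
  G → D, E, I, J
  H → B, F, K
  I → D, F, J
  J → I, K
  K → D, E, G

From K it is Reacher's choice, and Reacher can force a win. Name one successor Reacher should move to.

D

A0 = {F}
A1: add {C, H, I} — C (Reacher) has C→F; H (Reacher) has H→F; I (Reacher) has I→F.
A2: add {B} — B (Reacher) has B→H.
A3: add {D} — D (Reacher) has D→B.
A4: add {K} — K (Reacher) has K→D.
A5: add {J} — J (Blocker): all of {I, K} already in.
A6 = A5; e.g. E (Blocker) can still go to G. Fixed point.
From K, successor D is in the attractor (rank 3); the other successors E, G are not.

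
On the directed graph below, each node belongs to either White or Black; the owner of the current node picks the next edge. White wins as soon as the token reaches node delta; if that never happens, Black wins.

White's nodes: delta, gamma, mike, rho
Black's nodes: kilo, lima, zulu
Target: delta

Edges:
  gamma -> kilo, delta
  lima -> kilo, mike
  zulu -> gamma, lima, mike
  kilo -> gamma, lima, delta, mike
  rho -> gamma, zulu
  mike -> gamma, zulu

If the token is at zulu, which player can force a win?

Black

A0 = {delta}
A1: add {gamma} — gamma (White) has gamma→delta.
A2: add {mike, rho} — rho (White) has rho→gamma; mike (White) has mike→gamma.
A3 = A2; e.g. lima (Black) can still go to kilo. Fixed point.
zulu never enters the attractor, so Black can avoid the target forever.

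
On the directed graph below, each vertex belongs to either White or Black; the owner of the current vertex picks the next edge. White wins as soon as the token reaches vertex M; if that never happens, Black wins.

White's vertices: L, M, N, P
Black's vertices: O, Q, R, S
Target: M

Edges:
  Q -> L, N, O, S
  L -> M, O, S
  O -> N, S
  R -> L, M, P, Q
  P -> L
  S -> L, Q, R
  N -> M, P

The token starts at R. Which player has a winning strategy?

Black

A0 = {M}
A1: add {L, N} — L (White) has L→M; N (White) has N→M.
A2: add {P} — P (White) has P→L.
A3 = A2; e.g. O (Black) can still go to S. Fixed point.
R never enters the attractor, so Black can avoid the target forever.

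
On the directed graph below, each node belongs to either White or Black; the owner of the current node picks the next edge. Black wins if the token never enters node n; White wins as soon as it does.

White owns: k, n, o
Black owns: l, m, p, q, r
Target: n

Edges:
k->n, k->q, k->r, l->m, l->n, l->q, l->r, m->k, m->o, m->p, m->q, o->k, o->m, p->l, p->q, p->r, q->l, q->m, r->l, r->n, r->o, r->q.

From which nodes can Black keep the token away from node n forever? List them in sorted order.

l, m, p, q, r

A0 = {n}
A1: add {k} — k (White) has k→n.
A2: add {o} — o (White) has o→k.
A3 = A2; e.g. l (Black) can still go to m. Fixed point.
White's attractor = {k, n, o}; Black avoids the target exactly from the complement.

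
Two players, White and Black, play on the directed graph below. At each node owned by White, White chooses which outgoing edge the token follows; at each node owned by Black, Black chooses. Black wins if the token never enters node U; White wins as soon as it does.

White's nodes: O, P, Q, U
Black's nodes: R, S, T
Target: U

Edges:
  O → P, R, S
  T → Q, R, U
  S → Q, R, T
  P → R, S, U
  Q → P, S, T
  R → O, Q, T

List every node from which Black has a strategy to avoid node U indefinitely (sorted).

R, S, T

A0 = {U}
A1: add {P} — P (White) has P→U.
A2: add {O, Q} — O (White) has O→P; Q (White) has Q→P.
A3 = A2; e.g. R (Black) can still go to T. Fixed point.
White's attractor = {O, P, Q, U}; Black avoids the target exactly from the complement.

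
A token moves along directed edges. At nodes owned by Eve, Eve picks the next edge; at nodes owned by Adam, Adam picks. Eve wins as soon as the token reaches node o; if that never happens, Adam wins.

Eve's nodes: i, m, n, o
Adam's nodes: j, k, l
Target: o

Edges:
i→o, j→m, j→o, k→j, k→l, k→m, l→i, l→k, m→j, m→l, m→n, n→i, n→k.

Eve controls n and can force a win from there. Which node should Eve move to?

A0 = {o}
A1: add {i} — i (Eve) has i→o.
A2: add {n} — n (Eve) has n→i.
A3: add {m} — m (Eve) has m→n.
A4: add {j} — j (Adam): all of {m, o} already in.
A5 = A4; e.g. k (Adam) can still go to l. Fixed point.
From n, successor i is in the attractor (rank 1); the other successor k is not.

i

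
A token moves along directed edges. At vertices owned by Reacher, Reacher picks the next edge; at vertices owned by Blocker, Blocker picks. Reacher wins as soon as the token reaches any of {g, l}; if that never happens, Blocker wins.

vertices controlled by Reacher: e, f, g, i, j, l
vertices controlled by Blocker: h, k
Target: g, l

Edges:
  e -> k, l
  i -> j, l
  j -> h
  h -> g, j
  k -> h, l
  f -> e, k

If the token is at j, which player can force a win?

A0 = {g, l}
A1: add {e, i} — e (Reacher) has e→l; i (Reacher) has i→l.
A2: add {f} — f (Reacher) has f→e.
A3 = A2; e.g. h (Blocker) can still go to j. Fixed point.
j never enters the attractor, so Blocker can avoid the target forever.

Blocker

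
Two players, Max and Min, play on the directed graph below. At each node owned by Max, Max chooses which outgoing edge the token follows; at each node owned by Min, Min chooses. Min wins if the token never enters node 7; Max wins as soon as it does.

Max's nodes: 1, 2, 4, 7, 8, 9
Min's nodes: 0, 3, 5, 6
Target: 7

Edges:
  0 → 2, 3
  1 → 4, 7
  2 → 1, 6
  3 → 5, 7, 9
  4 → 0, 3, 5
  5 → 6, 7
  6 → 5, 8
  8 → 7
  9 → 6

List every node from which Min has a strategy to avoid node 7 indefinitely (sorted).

A0 = {7}
A1: add {1, 8} — 1 (Max) has 1→7; 8 (Max) has 8→7.
A2: add {2} — 2 (Max) has 2→1.
A3 = A2; e.g. 0 (Min) can still go to 3. Fixed point.
Max's attractor = {1, 2, 7, 8}; Min avoids the target exactly from the complement.

0, 3, 4, 5, 6, 9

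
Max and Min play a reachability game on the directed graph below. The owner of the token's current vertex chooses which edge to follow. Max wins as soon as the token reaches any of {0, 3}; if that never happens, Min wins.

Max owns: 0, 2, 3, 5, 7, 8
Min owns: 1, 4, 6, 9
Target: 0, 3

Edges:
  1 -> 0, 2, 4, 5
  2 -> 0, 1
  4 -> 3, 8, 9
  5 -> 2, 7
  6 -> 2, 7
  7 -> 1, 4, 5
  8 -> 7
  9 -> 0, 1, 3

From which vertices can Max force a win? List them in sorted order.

A0 = {0, 3}
A1: add {2} — 2 (Max) has 2→0.
A2: add {5} — 5 (Max) has 5→2.
A3: add {7} — 7 (Max) has 7→5.
A4: add {6, 8} — 6 (Min): all of {2, 7} already in; 8 (Max) has 8→7.
A5 = A4; e.g. 1 (Min) can still go to 4. Fixed point.
Max's winning region = {0, 2, 3, 5, 6, 7, 8}.

0, 2, 3, 5, 6, 7, 8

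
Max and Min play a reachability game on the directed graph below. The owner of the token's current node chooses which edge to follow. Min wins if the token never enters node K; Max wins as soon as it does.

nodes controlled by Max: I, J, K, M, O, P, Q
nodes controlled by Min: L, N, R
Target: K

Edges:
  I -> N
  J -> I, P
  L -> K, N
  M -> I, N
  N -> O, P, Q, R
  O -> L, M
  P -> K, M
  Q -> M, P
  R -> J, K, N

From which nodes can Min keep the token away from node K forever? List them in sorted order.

A0 = {K}
A1: add {P} — P (Max) has P→K.
A2: add {J, Q} — J (Max) has J→P; Q (Max) has Q→P.
A3 = A2; e.g. I (Max) has no edge into A2. Fixed point.
Max's attractor = {J, K, P, Q}; Min avoids the target exactly from the complement.

I, L, M, N, O, R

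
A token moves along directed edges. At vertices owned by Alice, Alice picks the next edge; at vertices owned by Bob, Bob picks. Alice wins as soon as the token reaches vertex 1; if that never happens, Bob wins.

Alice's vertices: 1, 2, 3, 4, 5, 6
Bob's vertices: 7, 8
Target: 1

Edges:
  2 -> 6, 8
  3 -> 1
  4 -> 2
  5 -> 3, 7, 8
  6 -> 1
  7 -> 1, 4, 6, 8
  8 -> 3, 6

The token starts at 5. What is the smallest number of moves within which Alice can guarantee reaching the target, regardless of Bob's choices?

2

A0 = {1}
A1: add {3, 6} — 3 (Alice) has 3→1; 6 (Alice) has 6→1.
A2: add {2, 5, 8} — 2 (Alice) has 2→6; 5 (Alice) has 5→3; 8 (Bob): all of {3, 6} already in.
5 enters the attractor at level 2, so Alice can force the target in 2 moves from there.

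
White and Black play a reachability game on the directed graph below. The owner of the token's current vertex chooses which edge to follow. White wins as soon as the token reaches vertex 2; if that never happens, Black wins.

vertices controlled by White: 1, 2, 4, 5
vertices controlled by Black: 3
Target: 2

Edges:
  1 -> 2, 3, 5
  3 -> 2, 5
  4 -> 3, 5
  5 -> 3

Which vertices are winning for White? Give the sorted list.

A0 = {2}
A1: add {1} — 1 (White) has 1→2.
A2 = A1; e.g. 3 (Black) can still go to 5. Fixed point.
White's winning region = {1, 2}.

1, 2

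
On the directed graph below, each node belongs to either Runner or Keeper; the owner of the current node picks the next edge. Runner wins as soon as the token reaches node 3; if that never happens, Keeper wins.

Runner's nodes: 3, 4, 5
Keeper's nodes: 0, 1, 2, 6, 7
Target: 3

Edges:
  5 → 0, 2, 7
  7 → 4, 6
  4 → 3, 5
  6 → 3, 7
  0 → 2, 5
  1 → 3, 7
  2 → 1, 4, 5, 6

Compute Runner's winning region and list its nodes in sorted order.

A0 = {3}
A1: add {4} — 4 (Runner) has 4→3.
A2 = A1; e.g. 0 (Keeper) can still go to 2. Fixed point.
Runner's winning region = {3, 4}.

3, 4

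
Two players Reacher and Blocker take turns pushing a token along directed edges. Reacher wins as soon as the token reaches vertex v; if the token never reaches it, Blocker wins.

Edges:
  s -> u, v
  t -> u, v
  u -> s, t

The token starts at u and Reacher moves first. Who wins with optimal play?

Track states (vertex, player-to-move).
A0 = {(v,Reacher), (v,Blocker)}
A1: add {(s,Reacher), (t,Reacher)}.
A2: add {(u,Blocker)}.
A3 = A2; e.g. (s,Blocker) stays out. (u,Reacher) never enters ⇒ Blocker avoids the target.

Blocker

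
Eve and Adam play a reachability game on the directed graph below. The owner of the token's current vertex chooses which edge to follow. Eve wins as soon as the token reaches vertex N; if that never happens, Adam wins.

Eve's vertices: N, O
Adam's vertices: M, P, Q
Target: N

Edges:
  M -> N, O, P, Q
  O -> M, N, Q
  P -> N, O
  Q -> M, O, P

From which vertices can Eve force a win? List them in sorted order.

A0 = {N}
A1: add {O} — O (Eve) has O→N.
A2: add {P} — P (Adam): all of {N, O} already in.
A3 = A2; e.g. M (Adam) can still go to Q. Fixed point.
Eve's winning region = {N, O, P}.

N, O, P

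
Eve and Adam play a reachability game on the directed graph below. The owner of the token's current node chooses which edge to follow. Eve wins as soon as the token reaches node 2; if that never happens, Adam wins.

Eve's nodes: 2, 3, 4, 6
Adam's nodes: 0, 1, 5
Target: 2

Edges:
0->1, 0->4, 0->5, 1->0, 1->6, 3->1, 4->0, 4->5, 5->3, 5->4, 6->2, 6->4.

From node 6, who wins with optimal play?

Eve

A0 = {2}
A1: add {6} — 6 (Eve) has 6→2.
A2 = A1; e.g. 0 (Adam) can still go to 1. Fixed point.
6 ∈ A1, so Eve can force the target.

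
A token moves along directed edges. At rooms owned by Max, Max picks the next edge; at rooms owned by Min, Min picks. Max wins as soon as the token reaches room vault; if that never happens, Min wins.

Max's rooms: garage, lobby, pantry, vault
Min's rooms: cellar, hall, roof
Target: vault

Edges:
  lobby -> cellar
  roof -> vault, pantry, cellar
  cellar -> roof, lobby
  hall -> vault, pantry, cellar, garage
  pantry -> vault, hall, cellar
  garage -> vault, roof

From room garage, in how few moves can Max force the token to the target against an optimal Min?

A0 = {vault}
A1: add {garage, pantry} — pantry (Max) has pantry→vault; garage (Max) has garage→vault.
A2 = A1; e.g. hall (Min) can still go to cellar. Fixed point.
garage enters the attractor at level 1, so Max can force the target in 1 move from there.

1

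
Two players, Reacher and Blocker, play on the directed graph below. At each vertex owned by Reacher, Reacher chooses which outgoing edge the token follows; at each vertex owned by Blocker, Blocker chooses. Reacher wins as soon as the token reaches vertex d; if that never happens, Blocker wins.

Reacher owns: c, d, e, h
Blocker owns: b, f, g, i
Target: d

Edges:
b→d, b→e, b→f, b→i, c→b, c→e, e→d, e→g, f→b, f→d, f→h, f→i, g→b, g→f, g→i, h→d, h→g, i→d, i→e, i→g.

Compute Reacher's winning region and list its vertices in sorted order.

A0 = {d}
A1: add {e, h} — e (Reacher) has e→d; h (Reacher) has h→d.
A2: add {c} — c (Reacher) has c→e.
A3 = A2; e.g. b (Blocker) can still go to f. Fixed point.
Reacher's winning region = {c, d, e, h}.

c, d, e, h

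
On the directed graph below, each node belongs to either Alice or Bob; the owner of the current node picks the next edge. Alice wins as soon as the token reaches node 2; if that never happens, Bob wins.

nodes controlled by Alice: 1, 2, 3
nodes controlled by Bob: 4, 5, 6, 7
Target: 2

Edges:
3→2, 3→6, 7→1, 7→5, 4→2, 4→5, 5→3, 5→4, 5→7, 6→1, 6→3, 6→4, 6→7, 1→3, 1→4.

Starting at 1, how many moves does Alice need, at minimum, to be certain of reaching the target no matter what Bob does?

2

A0 = {2}
A1: add {3} — 3 (Alice) has 3→2.
A2: add {1} — 1 (Alice) has 1→3.
A3 = A2; e.g. 4 (Bob) can still go to 5. Fixed point.
1 enters the attractor at level 2, so Alice can force the target in 2 moves from there.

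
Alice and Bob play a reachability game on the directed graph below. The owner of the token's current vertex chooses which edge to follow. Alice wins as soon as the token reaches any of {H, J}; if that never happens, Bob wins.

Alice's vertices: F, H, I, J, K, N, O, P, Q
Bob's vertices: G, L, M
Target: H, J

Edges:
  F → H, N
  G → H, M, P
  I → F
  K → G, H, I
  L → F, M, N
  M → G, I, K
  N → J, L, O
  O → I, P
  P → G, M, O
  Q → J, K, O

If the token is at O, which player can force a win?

A0 = {H, J}
A1: add {F, K, N, Q} — F (Alice) has F→H; K (Alice) has K→H; N (Alice) has N→J; Q (Alice) has Q→J.
A2: add {I} — I (Alice) has I→F.
A3: add {O} — O (Alice) has O→I.
O ∈ A3, so Alice can force the target.

Alice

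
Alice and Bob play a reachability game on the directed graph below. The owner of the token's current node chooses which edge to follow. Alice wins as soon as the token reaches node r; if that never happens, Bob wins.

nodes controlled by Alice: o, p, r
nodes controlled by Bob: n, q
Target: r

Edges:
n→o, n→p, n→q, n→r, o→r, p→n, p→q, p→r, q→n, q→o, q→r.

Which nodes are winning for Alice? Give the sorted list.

o, p, r

A0 = {r}
A1: add {o, p} — o (Alice) has o→r; p (Alice) has p→r.
A2 = A1; e.g. n (Bob) can still go to q. Fixed point.
Alice's winning region = {o, p, r}.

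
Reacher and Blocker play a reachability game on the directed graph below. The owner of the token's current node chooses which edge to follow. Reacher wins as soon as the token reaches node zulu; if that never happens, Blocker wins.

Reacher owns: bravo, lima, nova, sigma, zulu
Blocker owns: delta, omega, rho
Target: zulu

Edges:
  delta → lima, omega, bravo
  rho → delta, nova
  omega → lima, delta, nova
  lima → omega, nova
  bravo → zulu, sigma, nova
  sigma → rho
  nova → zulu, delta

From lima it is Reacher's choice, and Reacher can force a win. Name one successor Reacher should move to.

nova

A0 = {zulu}
A1: add {bravo, nova} — bravo (Reacher) has bravo→zulu; nova (Reacher) has nova→zulu.
A2: add {lima} — lima (Reacher) has lima→nova.
A3 = A2; e.g. rho (Blocker) can still go to delta. Fixed point.
From lima, successor nova is in the attractor (rank 1); the other successor omega is not.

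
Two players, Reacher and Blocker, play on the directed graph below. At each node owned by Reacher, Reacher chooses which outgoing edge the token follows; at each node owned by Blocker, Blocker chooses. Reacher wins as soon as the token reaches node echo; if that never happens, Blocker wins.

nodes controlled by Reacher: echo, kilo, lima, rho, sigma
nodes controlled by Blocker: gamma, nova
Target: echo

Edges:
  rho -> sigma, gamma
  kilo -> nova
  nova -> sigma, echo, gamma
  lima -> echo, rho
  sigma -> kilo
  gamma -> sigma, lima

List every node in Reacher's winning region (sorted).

A0 = {echo}
A1: add {lima} — lima (Reacher) has lima→echo.
A2 = A1; e.g. sigma (Reacher) has no edge into A1. Fixed point.
Reacher's winning region = {echo, lima}.

echo, lima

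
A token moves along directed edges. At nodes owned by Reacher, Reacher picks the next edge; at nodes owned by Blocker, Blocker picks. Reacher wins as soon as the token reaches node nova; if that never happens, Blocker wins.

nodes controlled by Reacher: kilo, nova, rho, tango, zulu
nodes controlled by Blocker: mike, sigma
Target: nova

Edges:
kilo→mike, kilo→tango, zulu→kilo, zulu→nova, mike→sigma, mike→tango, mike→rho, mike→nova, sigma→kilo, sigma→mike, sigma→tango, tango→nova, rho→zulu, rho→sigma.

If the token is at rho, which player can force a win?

Reacher

A0 = {nova}
A1: add {tango, zulu} — zulu (Reacher) has zulu→nova; tango (Reacher) has tango→nova.
A2: add {kilo, rho} — kilo (Reacher) has kilo→tango; rho (Reacher) has rho→zulu.
A3 = A2; e.g. mike (Blocker) can still go to sigma. Fixed point.
rho ∈ A2, so Reacher can force the target.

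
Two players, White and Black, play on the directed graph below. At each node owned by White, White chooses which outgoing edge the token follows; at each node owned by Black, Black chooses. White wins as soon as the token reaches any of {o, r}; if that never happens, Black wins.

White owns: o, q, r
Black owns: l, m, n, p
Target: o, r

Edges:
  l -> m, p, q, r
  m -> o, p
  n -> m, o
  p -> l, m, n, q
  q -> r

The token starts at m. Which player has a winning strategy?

A0 = {o, r}
A1: add {q} — q (White) has q→r.
A2 = A1; e.g. l (Black) can still go to m. Fixed point.
m never enters the attractor, so Black can avoid the target forever.

Black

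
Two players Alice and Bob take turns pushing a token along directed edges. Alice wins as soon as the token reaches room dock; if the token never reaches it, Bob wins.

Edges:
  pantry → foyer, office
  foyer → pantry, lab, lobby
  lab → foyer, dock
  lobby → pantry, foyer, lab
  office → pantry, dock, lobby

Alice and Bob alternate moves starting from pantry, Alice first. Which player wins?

Bob

Track states (vertex, player-to-move).
A0 = {(dock,Alice), (dock,Bob)}
A1: add {(lab,Alice), (office,Alice)}.
A2 = A1; e.g. (pantry,Alice) stays out. (pantry,Alice) never enters ⇒ Bob avoids the target.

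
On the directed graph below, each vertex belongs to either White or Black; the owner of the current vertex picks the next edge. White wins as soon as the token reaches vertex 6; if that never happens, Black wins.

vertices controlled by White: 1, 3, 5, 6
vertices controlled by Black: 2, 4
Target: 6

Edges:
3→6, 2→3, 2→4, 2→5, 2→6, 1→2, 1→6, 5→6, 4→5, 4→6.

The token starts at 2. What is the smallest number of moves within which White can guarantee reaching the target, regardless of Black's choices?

A0 = {6}
A1: add {1, 3, 5} — 1 (White) has 1→6; 3 (White) has 3→6; 5 (White) has 5→6.
A2: add {4} — 4 (Black): all of {5, 6} already in.
A3: add {2} — 2 (Black): all of {3, 4, 5, 6} already in.
A3 = all vertices. Fixed point.
2 enters the attractor at level 3, so White can force the target in 3 moves from there.

3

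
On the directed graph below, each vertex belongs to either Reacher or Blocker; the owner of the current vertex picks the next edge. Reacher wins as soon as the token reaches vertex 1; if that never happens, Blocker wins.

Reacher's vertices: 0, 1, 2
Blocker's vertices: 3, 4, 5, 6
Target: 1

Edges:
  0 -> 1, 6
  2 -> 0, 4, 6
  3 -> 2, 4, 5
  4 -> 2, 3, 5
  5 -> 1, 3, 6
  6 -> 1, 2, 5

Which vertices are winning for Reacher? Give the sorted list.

A0 = {1}
A1: add {0} — 0 (Reacher) has 0→1.
A2: add {2} — 2 (Reacher) has 2→0.
A3 = A2; e.g. 3 (Blocker) can still go to 4. Fixed point.
Reacher's winning region = {0, 1, 2}.

0, 1, 2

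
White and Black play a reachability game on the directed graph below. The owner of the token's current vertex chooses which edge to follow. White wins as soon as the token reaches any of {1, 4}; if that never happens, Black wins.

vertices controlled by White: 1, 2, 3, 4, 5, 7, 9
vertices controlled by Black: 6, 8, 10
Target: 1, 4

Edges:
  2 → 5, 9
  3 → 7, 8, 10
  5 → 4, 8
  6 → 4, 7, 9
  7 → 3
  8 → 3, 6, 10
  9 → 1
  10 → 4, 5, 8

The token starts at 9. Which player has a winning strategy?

White

A0 = {1, 4}
A1: add {5, 9} — 5 (White) has 5→4; 9 (White) has 9→1.
9 ∈ A1, so White can force the target.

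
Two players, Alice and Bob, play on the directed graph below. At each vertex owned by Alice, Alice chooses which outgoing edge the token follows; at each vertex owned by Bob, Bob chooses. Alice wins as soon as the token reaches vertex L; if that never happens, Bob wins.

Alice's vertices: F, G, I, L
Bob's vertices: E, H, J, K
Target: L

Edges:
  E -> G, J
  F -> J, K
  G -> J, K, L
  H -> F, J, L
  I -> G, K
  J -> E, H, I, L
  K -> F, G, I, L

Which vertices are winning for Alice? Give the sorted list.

A0 = {L}
A1: add {G} — G (Alice) has G→L.
A2: add {I} — I (Alice) has I→G.
A3 = A2; e.g. E (Bob) can still go to J. Fixed point.
Alice's winning region = {G, I, L}.

G, I, L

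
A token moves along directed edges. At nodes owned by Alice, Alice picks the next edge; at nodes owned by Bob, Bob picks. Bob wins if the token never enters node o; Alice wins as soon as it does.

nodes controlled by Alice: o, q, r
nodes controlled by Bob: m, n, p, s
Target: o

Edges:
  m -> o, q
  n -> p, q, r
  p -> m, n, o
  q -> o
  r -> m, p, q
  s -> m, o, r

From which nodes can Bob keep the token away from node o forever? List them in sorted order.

A0 = {o}
A1: add {q} — q (Alice) has q→o.
A2: add {m, r} — m (Bob): all of {o, q} already in; r (Alice) has r→q.
A3: add {s} — s (Bob): all of {m, o, r} already in.
A4 = A3; e.g. n (Bob) can still go to p. Fixed point.
Alice's attractor = {m, o, q, r, s}; Bob avoids the target exactly from the complement.

n, p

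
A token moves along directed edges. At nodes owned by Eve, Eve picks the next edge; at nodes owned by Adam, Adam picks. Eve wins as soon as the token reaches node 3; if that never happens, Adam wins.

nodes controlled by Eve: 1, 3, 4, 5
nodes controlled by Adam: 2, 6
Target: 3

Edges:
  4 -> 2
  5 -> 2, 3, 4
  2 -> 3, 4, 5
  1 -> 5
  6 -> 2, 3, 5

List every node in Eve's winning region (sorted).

A0 = {3}
A1: add {5} — 5 (Eve) has 5→3.
A2: add {1} — 1 (Eve) has 1→5.
A3 = A2; e.g. 2 (Adam) can still go to 4. Fixed point.
Eve's winning region = {1, 3, 5}.

1, 3, 5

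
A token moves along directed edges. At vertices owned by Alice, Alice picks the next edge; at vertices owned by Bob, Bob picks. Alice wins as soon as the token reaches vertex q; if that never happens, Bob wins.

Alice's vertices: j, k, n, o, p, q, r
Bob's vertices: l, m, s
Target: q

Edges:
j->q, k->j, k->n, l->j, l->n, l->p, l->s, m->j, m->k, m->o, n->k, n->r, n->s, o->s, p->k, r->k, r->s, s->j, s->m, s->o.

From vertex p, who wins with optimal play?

Alice

A0 = {q}
A1: add {j} — j (Alice) has j→q.
A2: add {k} — k (Alice) has k→j.
A3: add {n, p, r} — n (Alice) has n→k; p (Alice) has p→k; r (Alice) has r→k.
A4 = A3; e.g. l (Bob) can still go to s. Fixed point.
p ∈ A3, so Alice can force the target.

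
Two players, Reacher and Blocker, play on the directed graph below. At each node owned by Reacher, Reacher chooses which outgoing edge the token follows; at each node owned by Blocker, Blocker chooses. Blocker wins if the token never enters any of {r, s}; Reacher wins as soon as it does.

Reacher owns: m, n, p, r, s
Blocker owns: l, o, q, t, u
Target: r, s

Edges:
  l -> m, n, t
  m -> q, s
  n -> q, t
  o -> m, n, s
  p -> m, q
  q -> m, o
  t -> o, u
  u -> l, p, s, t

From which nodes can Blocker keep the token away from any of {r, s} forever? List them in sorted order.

l, n, o, q, t, u

A0 = {r, s}
A1: add {m} — m (Reacher) has m→s.
A2: add {p} — p (Reacher) has p→m.
A3 = A2; e.g. l (Blocker) can still go to n. Fixed point.
Reacher's attractor = {m, p, r, s}; Blocker avoids the target exactly from the complement.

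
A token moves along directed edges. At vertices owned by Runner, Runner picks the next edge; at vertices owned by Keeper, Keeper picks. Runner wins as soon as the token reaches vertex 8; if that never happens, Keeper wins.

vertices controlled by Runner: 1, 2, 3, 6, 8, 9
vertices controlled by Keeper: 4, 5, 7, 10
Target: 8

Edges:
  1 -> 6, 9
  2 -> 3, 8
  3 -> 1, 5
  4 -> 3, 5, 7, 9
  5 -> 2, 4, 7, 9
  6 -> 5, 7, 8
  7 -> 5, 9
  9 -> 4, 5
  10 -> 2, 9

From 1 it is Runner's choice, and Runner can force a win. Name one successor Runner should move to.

A0 = {8}
A1: add {2, 6} — 2 (Runner) has 2→8; 6 (Runner) has 6→8.
A2: add {1} — 1 (Runner) has 1→6.
A3: add {3} — 3 (Runner) has 3→1.
A4 = A3; e.g. 4 (Keeper) can still go to 5. Fixed point.
From 1, successor 6 is in the attractor (rank 1); the other successor 9 is not.

6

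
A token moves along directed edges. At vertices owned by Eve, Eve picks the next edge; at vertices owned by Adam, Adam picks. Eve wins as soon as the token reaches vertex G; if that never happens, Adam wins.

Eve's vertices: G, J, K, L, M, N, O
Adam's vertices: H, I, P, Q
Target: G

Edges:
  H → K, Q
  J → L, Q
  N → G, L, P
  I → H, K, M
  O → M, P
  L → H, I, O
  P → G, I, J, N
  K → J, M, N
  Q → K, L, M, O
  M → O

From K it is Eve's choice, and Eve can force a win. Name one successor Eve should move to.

A0 = {G}
A1: add {N} — N (Eve) has N→G.
A2: add {K} — K (Eve) has K→N.
A3 = A2; e.g. H (Adam) can still go to Q. Fixed point.
From K, successor N is in the attractor (rank 1); the other successors J, M are not.

N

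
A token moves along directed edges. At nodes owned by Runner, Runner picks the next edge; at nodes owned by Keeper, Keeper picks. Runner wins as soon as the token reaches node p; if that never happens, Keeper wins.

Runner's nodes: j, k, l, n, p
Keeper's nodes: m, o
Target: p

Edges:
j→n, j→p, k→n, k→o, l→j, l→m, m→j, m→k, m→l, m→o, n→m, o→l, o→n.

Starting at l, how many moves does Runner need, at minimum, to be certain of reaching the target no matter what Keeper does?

A0 = {p}
A1: add {j} — j (Runner) has j→p.
A2: add {l} — l (Runner) has l→j.
A3 = A2; e.g. k (Runner) has no edge into A2. Fixed point.
l enters the attractor at level 2, so Runner can force the target in 2 moves from there.

2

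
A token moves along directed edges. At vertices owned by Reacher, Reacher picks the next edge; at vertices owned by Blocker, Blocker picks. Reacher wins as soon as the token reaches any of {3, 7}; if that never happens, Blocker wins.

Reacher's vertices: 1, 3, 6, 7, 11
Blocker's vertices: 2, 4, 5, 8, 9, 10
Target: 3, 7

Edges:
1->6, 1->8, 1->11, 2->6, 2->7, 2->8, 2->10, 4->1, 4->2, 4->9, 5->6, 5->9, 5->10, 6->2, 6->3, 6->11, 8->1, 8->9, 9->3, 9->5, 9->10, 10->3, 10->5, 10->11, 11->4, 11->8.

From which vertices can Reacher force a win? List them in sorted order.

A0 = {3, 7}
A1: add {6} — 6 (Reacher) has 6→3.
A2: add {1} — 1 (Reacher) has 1→6.
A3 = A2; e.g. 2 (Blocker) can still go to 8. Fixed point.
Reacher's winning region = {1, 3, 6, 7}.

1, 3, 6, 7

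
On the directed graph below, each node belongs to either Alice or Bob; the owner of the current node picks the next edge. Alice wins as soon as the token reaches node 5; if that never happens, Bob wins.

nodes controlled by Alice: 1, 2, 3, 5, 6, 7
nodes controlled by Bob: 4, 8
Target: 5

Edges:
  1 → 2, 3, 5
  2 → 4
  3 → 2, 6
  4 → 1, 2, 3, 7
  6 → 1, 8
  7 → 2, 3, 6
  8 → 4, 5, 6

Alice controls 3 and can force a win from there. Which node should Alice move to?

A0 = {5}
A1: add {1} — 1 (Alice) has 1→5.
A2: add {6} — 6 (Alice) has 6→1.
A3: add {3, 7} — 3 (Alice) has 3→6; 7 (Alice) has 7→6.
A4 = A3; e.g. 2 (Alice) has no edge into A3. Fixed point.
From 3, successor 6 is in the attractor (rank 2); the other successor 2 is not.

6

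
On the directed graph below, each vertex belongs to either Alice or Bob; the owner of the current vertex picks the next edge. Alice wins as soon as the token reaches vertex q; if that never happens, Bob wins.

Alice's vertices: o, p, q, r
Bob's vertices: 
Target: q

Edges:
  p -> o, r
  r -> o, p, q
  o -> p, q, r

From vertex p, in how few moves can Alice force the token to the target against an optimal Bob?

2

A0 = {q}
A1: add {o, r} — o (Alice) has o→q; r (Alice) has r→q.
A2: add {p} — p (Alice) has p→o.
A2 = all vertices. Fixed point.
p enters the attractor at level 2, so Alice can force the target in 2 moves from there.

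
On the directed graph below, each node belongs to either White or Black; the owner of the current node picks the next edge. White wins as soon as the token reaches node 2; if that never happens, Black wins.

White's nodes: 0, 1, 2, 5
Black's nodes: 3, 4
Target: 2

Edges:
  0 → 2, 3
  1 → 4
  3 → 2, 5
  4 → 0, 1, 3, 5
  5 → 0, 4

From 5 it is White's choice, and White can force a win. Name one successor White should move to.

A0 = {2}
A1: add {0} — 0 (White) has 0→2.
A2: add {5} — 5 (White) has 5→0.
A3: add {3} — 3 (Black): all of {2, 5} already in.
A4 = A3; e.g. 1 (White) has no edge into A3. Fixed point.
From 5, successor 0 is in the attractor (rank 1); the other successor 4 is not.

0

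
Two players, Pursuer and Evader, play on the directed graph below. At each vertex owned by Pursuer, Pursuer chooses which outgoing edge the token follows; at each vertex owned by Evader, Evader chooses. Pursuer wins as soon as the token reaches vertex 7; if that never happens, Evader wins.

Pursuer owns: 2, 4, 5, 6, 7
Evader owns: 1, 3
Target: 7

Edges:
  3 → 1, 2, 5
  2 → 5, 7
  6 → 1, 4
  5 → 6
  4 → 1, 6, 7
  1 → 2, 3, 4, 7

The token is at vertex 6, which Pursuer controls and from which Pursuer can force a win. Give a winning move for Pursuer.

A0 = {7}
A1: add {2, 4} — 2 (Pursuer) has 2→7; 4 (Pursuer) has 4→7.
A2: add {6} — 6 (Pursuer) has 6→4.
A3: add {5} — 5 (Pursuer) has 5→6.
A4 = A3; e.g. 1 (Evader) can still go to 3. Fixed point.
From 6, successor 4 is in the attractor (rank 1); the other successor 1 is not.

4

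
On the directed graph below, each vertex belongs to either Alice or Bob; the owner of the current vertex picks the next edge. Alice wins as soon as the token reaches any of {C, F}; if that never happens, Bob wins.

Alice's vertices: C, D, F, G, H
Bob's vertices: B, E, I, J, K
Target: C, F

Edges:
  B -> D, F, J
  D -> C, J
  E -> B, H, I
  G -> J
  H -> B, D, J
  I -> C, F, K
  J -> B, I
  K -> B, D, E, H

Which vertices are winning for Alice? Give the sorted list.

C, D, F, H

A0 = {C, F}
A1: add {D} — D (Alice) has D→C.
A2: add {H} — H (Alice) has H→D.
A3 = A2; e.g. B (Bob) can still go to J. Fixed point.
Alice's winning region = {C, D, F, H}.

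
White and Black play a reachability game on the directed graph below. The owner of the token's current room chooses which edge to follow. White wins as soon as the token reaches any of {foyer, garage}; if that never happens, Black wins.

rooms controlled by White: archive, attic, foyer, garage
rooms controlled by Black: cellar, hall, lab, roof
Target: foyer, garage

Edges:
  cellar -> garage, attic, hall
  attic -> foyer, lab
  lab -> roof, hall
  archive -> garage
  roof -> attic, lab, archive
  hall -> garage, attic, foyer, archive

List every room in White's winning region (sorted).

archive, attic, cellar, foyer, garage, hall

A0 = {foyer, garage}
A1: add {archive, attic} — attic (White) has attic→foyer; archive (White) has archive→garage.
A2: add {hall} — hall (Black): all of {garage, attic, foyer, archive} already in.
A3: add {cellar} — cellar (Black): all of {garage, attic, hall} already in.
A4 = A3; e.g. roof (Black) can still go to lab. Fixed point.
White's winning region = {archive, attic, cellar, foyer, garage, hall}.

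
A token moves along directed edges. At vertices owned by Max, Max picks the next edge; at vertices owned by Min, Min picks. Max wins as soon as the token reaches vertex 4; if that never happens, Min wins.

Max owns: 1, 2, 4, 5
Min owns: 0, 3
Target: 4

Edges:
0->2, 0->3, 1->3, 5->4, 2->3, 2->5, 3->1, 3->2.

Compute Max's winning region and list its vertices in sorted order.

A0 = {4}
A1: add {5} — 5 (Max) has 5→4.
A2: add {2} — 2 (Max) has 2→5.
A3 = A2; e.g. 0 (Min) can still go to 3. Fixed point.
Max's winning region = {2, 4, 5}.

2, 4, 5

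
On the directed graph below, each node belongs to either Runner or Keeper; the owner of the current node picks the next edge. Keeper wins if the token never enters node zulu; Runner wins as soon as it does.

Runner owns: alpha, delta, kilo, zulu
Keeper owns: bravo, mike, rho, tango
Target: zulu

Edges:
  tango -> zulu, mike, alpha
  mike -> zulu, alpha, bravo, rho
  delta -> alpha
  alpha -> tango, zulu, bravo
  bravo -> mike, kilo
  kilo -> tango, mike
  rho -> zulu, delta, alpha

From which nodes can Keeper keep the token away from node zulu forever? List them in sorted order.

A0 = {zulu}
A1: add {alpha} — alpha (Runner) has alpha→zulu.
A2: add {delta} — delta (Runner) has delta→alpha.
A3: add {rho} — rho (Keeper): all of {zulu, delta, alpha} already in.
A4 = A3; e.g. tango (Keeper) can still go to mike. Fixed point.
Runner's attractor = {alpha, delta, rho, zulu}; Keeper avoids the target exactly from the complement.

bravo, kilo, mike, tango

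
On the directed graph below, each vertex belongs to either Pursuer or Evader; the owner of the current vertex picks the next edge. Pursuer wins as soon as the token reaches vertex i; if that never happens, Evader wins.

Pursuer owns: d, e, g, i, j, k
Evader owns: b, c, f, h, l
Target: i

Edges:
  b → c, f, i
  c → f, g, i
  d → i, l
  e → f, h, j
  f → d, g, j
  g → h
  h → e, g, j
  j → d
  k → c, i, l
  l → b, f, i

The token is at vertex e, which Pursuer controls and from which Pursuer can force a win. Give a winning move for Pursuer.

A0 = {i}
A1: add {d, k} — d (Pursuer) has d→i; k (Pursuer) has k→i.
A2: add {j} — j (Pursuer) has j→d.
A3: add {e} — e (Pursuer) has e→j.
A4 = A3; e.g. b (Evader) can still go to c. Fixed point.
From e, successor j is in the attractor (rank 2); the other successors f, h are not.

j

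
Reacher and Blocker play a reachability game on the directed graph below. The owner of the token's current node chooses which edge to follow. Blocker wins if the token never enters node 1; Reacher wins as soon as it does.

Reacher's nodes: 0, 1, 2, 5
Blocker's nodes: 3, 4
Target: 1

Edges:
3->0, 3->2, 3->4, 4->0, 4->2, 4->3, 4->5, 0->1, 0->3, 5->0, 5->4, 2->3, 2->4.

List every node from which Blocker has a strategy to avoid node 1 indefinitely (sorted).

A0 = {1}
A1: add {0} — 0 (Reacher) has 0→1.
A2: add {5} — 5 (Reacher) has 5→0.
A3 = A2; e.g. 2 (Reacher) has no edge into A2. Fixed point.
Reacher's attractor = {0, 1, 5}; Blocker avoids the target exactly from the complement.

2, 3, 4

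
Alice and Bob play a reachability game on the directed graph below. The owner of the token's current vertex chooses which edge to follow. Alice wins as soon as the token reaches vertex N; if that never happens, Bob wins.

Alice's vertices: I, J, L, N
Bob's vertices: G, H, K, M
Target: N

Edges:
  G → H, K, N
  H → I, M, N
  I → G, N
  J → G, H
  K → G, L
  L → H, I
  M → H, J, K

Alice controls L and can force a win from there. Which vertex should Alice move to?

A0 = {N}
A1: add {I} — I (Alice) has I→N.
A2: add {L} — L (Alice) has L→I.
A3 = A2; e.g. G (Bob) can still go to H. Fixed point.
From L, successor I is in the attractor (rank 1); the other successor H is not.

I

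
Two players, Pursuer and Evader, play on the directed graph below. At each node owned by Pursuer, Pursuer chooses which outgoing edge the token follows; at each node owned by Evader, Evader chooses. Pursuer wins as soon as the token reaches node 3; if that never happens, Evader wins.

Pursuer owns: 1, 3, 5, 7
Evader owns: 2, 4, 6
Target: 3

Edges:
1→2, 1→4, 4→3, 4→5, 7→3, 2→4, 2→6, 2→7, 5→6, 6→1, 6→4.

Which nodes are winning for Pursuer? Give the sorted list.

3, 7

A0 = {3}
A1: add {7} — 7 (Pursuer) has 7→3.
A2 = A1; e.g. 1 (Pursuer) has no edge into A1. Fixed point.
Pursuer's winning region = {3, 7}.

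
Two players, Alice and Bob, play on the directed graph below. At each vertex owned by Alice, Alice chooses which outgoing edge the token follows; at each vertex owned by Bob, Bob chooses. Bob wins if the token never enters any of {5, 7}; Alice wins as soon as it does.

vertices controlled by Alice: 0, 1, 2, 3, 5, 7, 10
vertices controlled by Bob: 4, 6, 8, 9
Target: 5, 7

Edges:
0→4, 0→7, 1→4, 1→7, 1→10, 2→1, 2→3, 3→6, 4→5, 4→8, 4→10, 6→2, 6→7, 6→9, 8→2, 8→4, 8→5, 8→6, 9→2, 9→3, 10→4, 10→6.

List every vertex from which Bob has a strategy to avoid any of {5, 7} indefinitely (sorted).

A0 = {5, 7}
A1: add {0, 1} — 0 (Alice) has 0→7; 1 (Alice) has 1→7.
A2: add {2} — 2 (Alice) has 2→1.
A3 = A2; e.g. 3 (Alice) has no edge into A2. Fixed point.
Alice's attractor = {0, 1, 2, 5, 7}; Bob avoids the target exactly from the complement.

3, 4, 6, 8, 9, 10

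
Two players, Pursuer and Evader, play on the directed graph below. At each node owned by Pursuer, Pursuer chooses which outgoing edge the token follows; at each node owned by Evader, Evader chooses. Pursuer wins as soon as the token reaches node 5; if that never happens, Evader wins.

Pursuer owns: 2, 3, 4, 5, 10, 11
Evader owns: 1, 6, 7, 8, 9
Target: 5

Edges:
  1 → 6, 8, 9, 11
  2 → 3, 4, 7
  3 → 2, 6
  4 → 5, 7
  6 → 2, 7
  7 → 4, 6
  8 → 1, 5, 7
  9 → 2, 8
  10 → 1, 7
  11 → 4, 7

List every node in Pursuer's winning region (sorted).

2, 3, 4, 5, 11

A0 = {5}
A1: add {4} — 4 (Pursuer) has 4→5.
A2: add {2, 11} — 2 (Pursuer) has 2→4; 11 (Pursuer) has 11→4.
A3: add {3} — 3 (Pursuer) has 3→2.
A4 = A3; e.g. 1 (Evader) can still go to 6. Fixed point.
Pursuer's winning region = {2, 3, 4, 5, 11}.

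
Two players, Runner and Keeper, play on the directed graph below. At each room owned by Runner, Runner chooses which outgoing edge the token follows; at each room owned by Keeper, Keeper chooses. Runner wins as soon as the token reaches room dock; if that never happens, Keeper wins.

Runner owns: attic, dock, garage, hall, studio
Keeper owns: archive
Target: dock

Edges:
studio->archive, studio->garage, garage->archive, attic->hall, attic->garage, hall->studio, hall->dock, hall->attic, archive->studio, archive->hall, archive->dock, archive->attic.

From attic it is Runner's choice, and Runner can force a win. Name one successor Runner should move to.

A0 = {dock}
A1: add {hall} — hall (Runner) has hall→dock.
A2: add {attic} — attic (Runner) has attic→hall.
A3 = A2; e.g. archive (Keeper) can still go to studio. Fixed point.
From attic, successor hall is in the attractor (rank 1); the other successor garage is not.

hall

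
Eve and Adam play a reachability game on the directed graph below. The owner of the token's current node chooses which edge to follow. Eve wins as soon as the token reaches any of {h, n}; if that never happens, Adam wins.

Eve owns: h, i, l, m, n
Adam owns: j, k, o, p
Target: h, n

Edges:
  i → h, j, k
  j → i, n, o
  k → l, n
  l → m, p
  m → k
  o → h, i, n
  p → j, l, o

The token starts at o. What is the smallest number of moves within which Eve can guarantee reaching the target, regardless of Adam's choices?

A0 = {h, n}
A1: add {i} — i (Eve) has i→h.
A2: add {o} — o (Adam): all of {h, i, n} already in.
o enters the attractor at level 2, so Eve can force the target in 2 moves from there.

2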